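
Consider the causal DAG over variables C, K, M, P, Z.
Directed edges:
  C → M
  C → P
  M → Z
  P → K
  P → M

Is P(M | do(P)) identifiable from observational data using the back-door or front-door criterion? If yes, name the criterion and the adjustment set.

P(M|do(P)): backdoor, adjust for {C}.

desc(P)\{P}={K,M,Z}; candidates ⊆ {C}.
size 0: {}; under {} P still reaches {C,M,Z} ∋ M.
{C}: P⊥M given {C} in G with P→· removed — back-door holds.
P(M|do(P)) = Σ_{C} P(M|P,C)·P(C).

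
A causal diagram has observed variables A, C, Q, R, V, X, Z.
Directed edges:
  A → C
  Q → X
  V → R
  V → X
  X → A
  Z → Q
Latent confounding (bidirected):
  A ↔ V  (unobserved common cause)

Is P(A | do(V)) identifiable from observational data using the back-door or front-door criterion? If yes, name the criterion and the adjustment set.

desc(V)\{V}={A,C,R,X}; candidates ⊆ {Q,Z}.
V↔A: latent back-door arc(s) into V.
size 0: {}; under {} V still reaches {A,C} ∋ A.
size 1: {Q}, {Z}; under {Q} V still reaches {A,C} ∋ A.
size 2: {Q,Z}; under {Q,Z} V still reaches {A,C} ∋ A.
V↔A cannot be blocked by any observed set — no back-door set.
{X}: (i) intercepts every directed V→A path; (ii) no back-door V→{X}; (iii) {V} blocks every back-door {X}→A. Front-door holds.
P(A|do(V)) = Σ_{X} P(X|V) Σ_{V'} P(A|X,V')P(V').

P(A|do(V)): frontdoor, adjust for {X}.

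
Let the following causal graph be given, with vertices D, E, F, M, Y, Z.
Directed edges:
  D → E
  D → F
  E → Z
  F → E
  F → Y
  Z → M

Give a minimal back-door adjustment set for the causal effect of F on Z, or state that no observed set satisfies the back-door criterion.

desc(F)\{F}={E,M,Y,Z}; candidates ⊆ {D}.
size 0: {}; under {} F still reaches {D,E,M,Z} ∋ Z.
{D}: F⊥Z given {D} in G with F→· removed — back-door holds.

F→Z: minimal back-door set {D}.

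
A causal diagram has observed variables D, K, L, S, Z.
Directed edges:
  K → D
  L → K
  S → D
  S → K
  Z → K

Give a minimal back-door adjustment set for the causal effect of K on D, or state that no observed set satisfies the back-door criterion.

desc(K)\{K}={D}; candidates ⊆ {L,S,Z}.
size 0: {}; under {} K still reaches {D,L,S,Z} ∋ D.
{S}: K⊥D given {S} in G with K→· removed — back-door holds.

K→D: minimal back-door set {S}.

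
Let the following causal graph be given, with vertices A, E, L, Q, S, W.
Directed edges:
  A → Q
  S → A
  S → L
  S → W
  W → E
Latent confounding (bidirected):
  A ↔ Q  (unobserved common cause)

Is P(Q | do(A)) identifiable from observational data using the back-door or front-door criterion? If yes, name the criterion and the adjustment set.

P(Q|do(A)): not identifiable (no BD/FD set).

desc(A)\{A}={Q}; candidates ⊆ {E,L,S,W}.
A↔Q: latent back-door arc(s) into A.
size 0: {}; under {} A still reaches {E,L,Q,S,W} ∋ Q.
size 1: {E}, {L}, {S} …(+1); under {E} A still reaches {L,Q,S,W} ∋ Q.
size 2: {E,L}, {E,S}, {E,W} …(+3); under {E,L} A still reaches {Q,S,W} ∋ Q.
A↔Q cannot be blocked by any observed set — no back-door set.
No mediator lies on a directed A→…→Q path.
Neither criterion identifies P(Q|do(A)) in this graph.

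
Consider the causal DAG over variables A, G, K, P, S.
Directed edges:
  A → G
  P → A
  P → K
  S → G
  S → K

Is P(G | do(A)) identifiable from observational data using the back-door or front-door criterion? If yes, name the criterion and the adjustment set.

desc(A)\{A}={G}; candidates ⊆ {K,P,S}.
∅: A⊥G given ∅ in G with A→· removed — back-door holds.
P(G|do(A)) = P(G|A) — no adjustment needed.

P(G|do(A)): backdoor, adjust for ∅.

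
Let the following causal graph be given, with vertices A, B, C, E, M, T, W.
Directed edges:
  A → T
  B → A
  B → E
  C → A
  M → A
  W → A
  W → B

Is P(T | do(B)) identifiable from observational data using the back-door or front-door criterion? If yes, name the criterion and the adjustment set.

P(T|do(B)): backdoor, adjust for {W}.

desc(B)\{B}={A,E,T}; candidates ⊆ {C,M,W}.
size 0: {}; under {} B still reaches {A,T,W} ∋ T.
{W}: B⊥T given {W} in G with B→· removed — back-door holds.
P(T|do(B)) = Σ_{W} P(T|B,W)·P(W).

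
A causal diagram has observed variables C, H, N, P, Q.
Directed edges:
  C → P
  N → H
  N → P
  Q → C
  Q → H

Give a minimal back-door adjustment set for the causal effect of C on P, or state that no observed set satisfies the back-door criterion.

desc(C)\{C}={P}; candidates ⊆ {H,N,Q}.
∅: C⊥P given ∅ in G with C→· removed — back-door holds.

C→P: minimal back-door set ∅.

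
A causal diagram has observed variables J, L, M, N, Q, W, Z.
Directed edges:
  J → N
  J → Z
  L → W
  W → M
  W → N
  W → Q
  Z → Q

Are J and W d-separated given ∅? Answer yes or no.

Bayes-Ball from J | ∅ reaches {N,Q,Z}.
W ∉ reach(J|∅) ⇒ J ⊥ W | ∅.

Yes — J ⊥ W | ∅.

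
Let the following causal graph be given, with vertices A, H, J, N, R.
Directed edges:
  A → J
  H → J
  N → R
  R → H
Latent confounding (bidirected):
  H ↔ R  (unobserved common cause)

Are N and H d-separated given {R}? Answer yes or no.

Bayes-Ball from N | {R} reaches {H,J}.
H ∈ reach(N|{R}) ⇒ N ⊥̸ H | {R}.

No — N and H are d-connected given {R}.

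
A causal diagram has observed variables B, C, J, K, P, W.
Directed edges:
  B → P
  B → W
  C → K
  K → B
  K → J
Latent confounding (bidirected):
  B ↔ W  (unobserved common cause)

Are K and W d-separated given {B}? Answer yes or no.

No — K and W are d-connected given {B}.

Bayes-Ball from K | {B} reaches {C,J,W}.
W ∈ reach(K|{B}) ⇒ K ⊥̸ W | {B}.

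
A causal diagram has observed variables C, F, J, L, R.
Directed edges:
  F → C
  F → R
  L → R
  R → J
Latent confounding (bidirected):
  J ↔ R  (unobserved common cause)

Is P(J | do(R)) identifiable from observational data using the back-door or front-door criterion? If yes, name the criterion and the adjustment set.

desc(R)\{R}={J}; candidates ⊆ {C,F,L}.
R↔J: latent back-door arc(s) into R.
size 0: {}; under {} R still reaches {C,F,J,L} ∋ J.
size 1: {C}, {F}, {L}; under {C} R still reaches {F,J,L} ∋ J.
size 2: {C,F}, {C,L}, {F,L}; under {C,F} R still reaches {J,L} ∋ J.
R↔J cannot be blocked by any observed set — no back-door set.
No mediator lies on a directed R→…→J path.
Neither criterion identifies P(J|do(R)) in this graph.

P(J|do(R)): not identifiable (no BD/FD set).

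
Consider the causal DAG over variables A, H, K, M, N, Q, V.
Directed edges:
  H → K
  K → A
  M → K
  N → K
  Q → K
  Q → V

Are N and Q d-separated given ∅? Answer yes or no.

Yes — N ⊥ Q | ∅.

Bayes-Ball from N | ∅ reaches {A,K}.
Q ∉ reach(N|∅) ⇒ N ⊥ Q | ∅.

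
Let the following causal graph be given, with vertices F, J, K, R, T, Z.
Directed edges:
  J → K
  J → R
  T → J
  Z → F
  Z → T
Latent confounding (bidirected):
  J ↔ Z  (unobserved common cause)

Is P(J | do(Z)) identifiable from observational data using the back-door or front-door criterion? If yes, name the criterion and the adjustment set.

P(J|do(Z)): frontdoor, adjust for {T}.

desc(Z)\{Z}={F,J,K,R,T}; candidates ⊆ {—}.
Z↔J: latent back-door arc(s) into Z.
size 0: {}; under {} Z still reaches {J,K,R} ∋ J.
Z↔J cannot be blocked by any observed set — no back-door set.
{T}: (i) intercepts every directed Z→J path; (ii) no back-door Z→{T}; (iii) {Z} blocks every back-door {T}→J. Front-door holds.
P(J|do(Z)) = Σ_{T} P(T|Z) Σ_{Z'} P(J|T,Z')P(Z').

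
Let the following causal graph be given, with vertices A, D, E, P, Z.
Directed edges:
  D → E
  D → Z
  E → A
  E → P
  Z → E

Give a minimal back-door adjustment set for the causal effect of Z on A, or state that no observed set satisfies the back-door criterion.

Z→A: minimal back-door set {D}.

desc(Z)\{Z}={A,E,P}; candidates ⊆ {D}.
size 0: {}; under {} Z still reaches {A,D,E,P} ∋ A.
{D}: Z⊥A given {D} in G with Z→· removed — back-door holds.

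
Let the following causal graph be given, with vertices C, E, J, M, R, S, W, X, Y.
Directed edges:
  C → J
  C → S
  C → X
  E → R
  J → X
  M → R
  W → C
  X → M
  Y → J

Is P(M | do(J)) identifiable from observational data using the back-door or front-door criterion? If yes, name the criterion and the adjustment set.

P(M|do(J)): backdoor, adjust for {C}.

desc(J)\{J}={M,R,X}; candidates ⊆ {C,E,S,W,Y}.
size 0: {}; under {} J still reaches {C,M,R,S,W,X,Y} ∋ M.
{C}: J⊥M given {C} in G with J→· removed — back-door holds.
P(M|do(J)) = Σ_{C} P(M|J,C)·P(C).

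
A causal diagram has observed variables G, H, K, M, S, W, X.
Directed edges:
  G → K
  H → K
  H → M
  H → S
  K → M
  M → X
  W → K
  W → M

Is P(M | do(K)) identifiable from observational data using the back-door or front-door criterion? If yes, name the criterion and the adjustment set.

P(M|do(K)): backdoor, adjust for {H, W}.

desc(K)\{K}={M,X}; candidates ⊆ {G,H,S,W}.
size 0: {}; under {} K still reaches {G,H,M,S,W,X} ∋ M.
size 1: {G}, {H}, {S} …(+1); under {G} K still reaches {H,M,S,W,X} ∋ M.
{H,W}: K⊥M given {H,W} in G with K→· removed — back-door holds.
P(M|do(K)) = Σ_{H,W} P(M|K,H,W)·P(H,W).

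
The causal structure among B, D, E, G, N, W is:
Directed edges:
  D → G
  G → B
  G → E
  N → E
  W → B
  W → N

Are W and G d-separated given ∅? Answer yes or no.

Bayes-Ball from W | ∅ reaches {B,E,N}.
G ∉ reach(W|∅) ⇒ W ⊥ G | ∅.

Yes — W ⊥ G | ∅.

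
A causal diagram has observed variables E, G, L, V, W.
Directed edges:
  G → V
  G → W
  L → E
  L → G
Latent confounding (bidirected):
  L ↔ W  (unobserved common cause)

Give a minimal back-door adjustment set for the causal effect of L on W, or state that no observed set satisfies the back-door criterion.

desc(L)\{L}={E,G,V,W}; candidates ⊆ {—}.
L↔W: latent back-door arc(s) into L.
size 0: {}; under {} L still reaches {W} ∋ W.
L↔W cannot be blocked by any observed set — no back-door set.

L→W: no observed back-door set.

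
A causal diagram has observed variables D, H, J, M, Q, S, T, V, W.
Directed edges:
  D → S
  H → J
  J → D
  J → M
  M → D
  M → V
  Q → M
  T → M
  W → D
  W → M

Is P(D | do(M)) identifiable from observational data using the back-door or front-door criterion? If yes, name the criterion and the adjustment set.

desc(M)\{M}={D,S,V}; candidates ⊆ {H,J,Q,T,W}.
size 0: {}; under {} M still reaches {D,H,J,Q,S,T,W} ∋ D.
size 1: {H}, {J}, {Q} …(+2); under {H} M still reaches {D,J,Q,S,T,W} ∋ D.
{J,W}: M⊥D given {J,W} in G with M→· removed — back-door holds.
P(D|do(M)) = Σ_{J,W} P(D|M,J,W)·P(J,W).

P(D|do(M)): backdoor, adjust for {J, W}.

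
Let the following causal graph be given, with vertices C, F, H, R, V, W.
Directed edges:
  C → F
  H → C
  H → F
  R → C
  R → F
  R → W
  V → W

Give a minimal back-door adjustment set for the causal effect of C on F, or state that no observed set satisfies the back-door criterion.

desc(C)\{C}={F}; candidates ⊆ {H,R,V,W}.
size 0: {}; under {} C still reaches {F,H,R,W} ∋ F.
size 1: {H}, {R}, {V} …(+1); under {H} C still reaches {F,R,W} ∋ F.
{H,R}: C⊥F given {H,R} in G with C→· removed — back-door holds.

C→F: minimal back-door set {H, R}.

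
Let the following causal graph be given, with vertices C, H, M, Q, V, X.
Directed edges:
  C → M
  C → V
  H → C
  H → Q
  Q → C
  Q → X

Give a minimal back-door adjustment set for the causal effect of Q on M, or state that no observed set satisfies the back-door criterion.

Q→M: minimal back-door set {H}.

desc(Q)\{Q}={C,M,V,X}; candidates ⊆ {H}.
size 0: {}; under {} Q still reaches {C,H,M,V} ∋ M.
{H}: Q⊥M given {H} in G with Q→· removed — back-door holds.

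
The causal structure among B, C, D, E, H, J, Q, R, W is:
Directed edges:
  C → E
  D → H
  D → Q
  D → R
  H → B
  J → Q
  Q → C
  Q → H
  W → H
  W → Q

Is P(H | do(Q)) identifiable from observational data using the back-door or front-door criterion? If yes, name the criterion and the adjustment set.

P(H|do(Q)): backdoor, adjust for {D, W}.

desc(Q)\{Q}={B,C,E,H}; candidates ⊆ {D,J,R,W}.
size 0: {}; under {} Q still reaches {B,D,H,J,R,W} ∋ H.
size 1: {D}, {J}, {R} …(+1); under {D} Q still reaches {B,H,J,W} ∋ H.
{D,W}: Q⊥H given {D,W} in G with Q→· removed — back-door holds.
P(H|do(Q)) = Σ_{D,W} P(H|Q,D,W)·P(D,W).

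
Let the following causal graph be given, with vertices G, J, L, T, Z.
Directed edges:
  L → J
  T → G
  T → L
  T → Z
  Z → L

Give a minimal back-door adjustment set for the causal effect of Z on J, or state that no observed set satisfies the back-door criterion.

desc(Z)\{Z}={J,L}; candidates ⊆ {G,T}.
size 0: {}; under {} Z still reaches {G,J,L,T} ∋ J.
{T}: Z⊥J given {T} in G with Z→· removed — back-door holds.

Z→J: minimal back-door set {T}.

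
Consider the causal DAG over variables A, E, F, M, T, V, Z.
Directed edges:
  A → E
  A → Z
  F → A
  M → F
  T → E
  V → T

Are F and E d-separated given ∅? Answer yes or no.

No — F and E are d-connected given ∅.

Bayes-Ball from F | ∅ reaches {A,E,M,Z}.
E ∈ reach(F|∅) ⇒ F ⊥̸ E | ∅.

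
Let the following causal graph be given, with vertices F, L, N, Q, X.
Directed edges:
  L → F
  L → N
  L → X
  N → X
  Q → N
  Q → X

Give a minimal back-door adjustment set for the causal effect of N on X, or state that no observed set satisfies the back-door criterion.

desc(N)\{N}={X}; candidates ⊆ {F,L,Q}.
size 0: {}; under {} N still reaches {F,L,Q,X} ∋ X.
size 1: {F}, {L}, {Q}; under {F} N still reaches {L,Q,X} ∋ X.
{L,Q}: N⊥X given {L,Q} in G with N→· removed — back-door holds.

N→X: minimal back-door set {L, Q}.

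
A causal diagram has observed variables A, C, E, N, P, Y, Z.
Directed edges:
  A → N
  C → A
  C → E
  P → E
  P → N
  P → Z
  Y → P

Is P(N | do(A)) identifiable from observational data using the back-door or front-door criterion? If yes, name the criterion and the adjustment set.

P(N|do(A)): backdoor, adjust for ∅.

desc(A)\{A}={N}; candidates ⊆ {C,E,P,Y,Z}.
∅: A⊥N given ∅ in G with A→· removed — back-door holds.
P(N|do(A)) = P(N|A) — no adjustment needed.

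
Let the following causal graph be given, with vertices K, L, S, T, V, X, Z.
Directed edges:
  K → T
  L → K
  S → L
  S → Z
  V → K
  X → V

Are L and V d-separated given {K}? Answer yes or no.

No — L and V are d-connected given {K}.

Bayes-Ball from L | {K} reaches {S,V,X,Z}.
V ∈ reach(L|{K}) ⇒ L ⊥̸ V | {K}.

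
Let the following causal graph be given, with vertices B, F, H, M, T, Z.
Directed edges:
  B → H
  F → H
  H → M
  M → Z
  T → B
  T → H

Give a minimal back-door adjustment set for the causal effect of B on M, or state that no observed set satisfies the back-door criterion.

desc(B)\{B}={H,M,Z}; candidates ⊆ {F,T}.
size 0: {}; under {} B still reaches {H,M,T,Z} ∋ M.
{T}: B⊥M given {T} in G with B→· removed — back-door holds.

B→M: minimal back-door set {T}.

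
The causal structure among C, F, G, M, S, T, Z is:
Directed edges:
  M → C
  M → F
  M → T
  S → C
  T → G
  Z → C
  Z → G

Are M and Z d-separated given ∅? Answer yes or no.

Bayes-Ball from M | ∅ reaches {C,F,G,T}.
Z ∉ reach(M|∅) ⇒ M ⊥ Z | ∅.

Yes — M ⊥ Z | ∅.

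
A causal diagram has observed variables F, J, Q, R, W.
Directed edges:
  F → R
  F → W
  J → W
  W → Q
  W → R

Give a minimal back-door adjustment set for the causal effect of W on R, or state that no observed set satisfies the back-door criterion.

desc(W)\{W}={Q,R}; candidates ⊆ {F,J}.
size 0: {}; under {} W still reaches {F,J,R} ∋ R.
{F}: W⊥R given {F} in G with W→· removed — back-door holds.

W→R: minimal back-door set {F}.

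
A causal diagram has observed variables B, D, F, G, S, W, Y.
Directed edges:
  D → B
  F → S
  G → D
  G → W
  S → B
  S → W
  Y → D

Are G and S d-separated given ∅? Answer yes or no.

Bayes-Ball from G | ∅ reaches {B,D,W}.
S ∉ reach(G|∅) ⇒ G ⊥ S | ∅.

Yes — G ⊥ S | ∅.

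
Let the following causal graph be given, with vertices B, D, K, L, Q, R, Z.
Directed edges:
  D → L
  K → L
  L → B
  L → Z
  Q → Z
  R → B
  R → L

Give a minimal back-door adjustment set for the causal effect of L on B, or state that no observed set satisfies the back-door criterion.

L→B: minimal back-door set {R}.

desc(L)\{L}={B,Z}; candidates ⊆ {D,K,Q,R}.
size 0: {}; under {} L still reaches {B,D,K,R} ∋ B.
{R}: L⊥B given {R} in G with L→· removed — back-door holds.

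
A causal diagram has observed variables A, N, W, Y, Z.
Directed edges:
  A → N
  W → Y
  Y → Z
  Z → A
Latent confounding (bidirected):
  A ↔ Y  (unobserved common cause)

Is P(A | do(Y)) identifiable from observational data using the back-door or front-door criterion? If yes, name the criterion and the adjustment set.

desc(Y)\{Y}={A,N,Z}; candidates ⊆ {W}.
Y↔A: latent back-door arc(s) into Y.
size 0: {}; under {} Y still reaches {A,N,W} ∋ A.
size 1: {W}; under {W} Y still reaches {A,N} ∋ A.
Y↔A cannot be blocked by any observed set — no back-door set.
{Z}: (i) intercepts every directed Y→A path; (ii) no back-door Y→{Z}; (iii) {Y} blocks every back-door {Z}→A. Front-door holds.
P(A|do(Y)) = Σ_{Z} P(Z|Y) Σ_{Y'} P(A|Z,Y')P(Y').

P(A|do(Y)): frontdoor, adjust for {Z}.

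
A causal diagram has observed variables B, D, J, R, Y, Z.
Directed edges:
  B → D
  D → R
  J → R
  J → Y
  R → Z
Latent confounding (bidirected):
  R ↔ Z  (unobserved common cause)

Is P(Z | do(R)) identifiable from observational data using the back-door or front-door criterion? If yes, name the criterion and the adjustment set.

desc(R)\{R}={Z}; candidates ⊆ {B,D,J,Y}.
R↔Z: latent back-door arc(s) into R.
size 0: {}; under {} R still reaches {B,D,J,Y,Z} ∋ Z.
size 1: {B}, {D}, {J} …(+1); under {B} R still reaches {D,J,Y,Z} ∋ Z.
size 2: {B,D}, {B,J}, {B,Y} …(+3); under {B,D} R still reaches {J,Y,Z} ∋ Z.
R↔Z cannot be blocked by any observed set — no back-door set.
No mediator lies on a directed R→…→Z path.
Neither criterion identifies P(Z|do(R)) in this graph.

P(Z|do(R)): not identifiable (no BD/FD set).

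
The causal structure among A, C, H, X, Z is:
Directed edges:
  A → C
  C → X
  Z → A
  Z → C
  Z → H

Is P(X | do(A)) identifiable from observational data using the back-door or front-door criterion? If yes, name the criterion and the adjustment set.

desc(A)\{A}={C,X}; candidates ⊆ {H,Z}.
size 0: {}; under {} A still reaches {C,H,X,Z} ∋ X.
{Z}: A⊥X given {Z} in G with A→· removed — back-door holds.
P(X|do(A)) = Σ_{Z} P(X|A,Z)·P(Z).

P(X|do(A)): backdoor, adjust for {Z}.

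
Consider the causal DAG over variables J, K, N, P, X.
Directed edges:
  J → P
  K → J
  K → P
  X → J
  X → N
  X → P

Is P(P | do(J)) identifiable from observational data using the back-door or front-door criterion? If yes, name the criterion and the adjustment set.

desc(J)\{J}={P}; candidates ⊆ {K,N,X}.
size 0: {}; under {} J still reaches {K,N,P,X} ∋ P.
size 1: {K}, {N}, {X}; under {K} J still reaches {N,P,X} ∋ P.
{K,X}: J⊥P given {K,X} in G with J→· removed — back-door holds.
P(P|do(J)) = Σ_{K,X} P(P|J,K,X)·P(K,X).

P(P|do(J)): backdoor, adjust for {K, X}.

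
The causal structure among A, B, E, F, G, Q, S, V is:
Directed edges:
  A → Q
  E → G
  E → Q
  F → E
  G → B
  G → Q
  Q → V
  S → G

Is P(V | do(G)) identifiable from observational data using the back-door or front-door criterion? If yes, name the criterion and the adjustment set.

desc(G)\{G}={B,Q,V}; candidates ⊆ {A,E,F,S}.
size 0: {}; under {} G still reaches {E,F,Q,S,V} ∋ V.
{E}: G⊥V given {E} in G with G→· removed — back-door holds.
P(V|do(G)) = Σ_{E} P(V|G,E)·P(E).

P(V|do(G)): backdoor, adjust for {E}.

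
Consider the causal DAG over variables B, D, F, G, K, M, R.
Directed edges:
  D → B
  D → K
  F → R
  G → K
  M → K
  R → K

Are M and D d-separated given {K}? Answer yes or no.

No — M and D are d-connected given {K}.

Bayes-Ball from M | {K} reaches {B,D,F,G,R}.
D ∈ reach(M|{K}) ⇒ M ⊥̸ D | {K}.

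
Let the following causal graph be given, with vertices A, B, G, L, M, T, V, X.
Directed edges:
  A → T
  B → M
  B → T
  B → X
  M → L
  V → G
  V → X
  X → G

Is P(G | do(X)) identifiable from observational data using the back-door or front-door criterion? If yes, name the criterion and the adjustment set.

P(G|do(X)): backdoor, adjust for {V}.

desc(X)\{X}={G}; candidates ⊆ {A,B,L,M,T,V}.
size 0: {}; under {} X still reaches {B,G,L,M,T,V} ∋ G.
{V}: X⊥G given {V} in G with X→· removed — back-door holds.
P(G|do(X)) = Σ_{V} P(G|X,V)·P(V).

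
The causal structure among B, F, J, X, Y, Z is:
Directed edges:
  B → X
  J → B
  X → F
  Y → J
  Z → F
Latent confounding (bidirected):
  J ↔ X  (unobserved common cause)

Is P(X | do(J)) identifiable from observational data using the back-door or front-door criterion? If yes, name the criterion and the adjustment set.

desc(J)\{J}={B,F,X}; candidates ⊆ {Y,Z}.
J↔X: latent back-door arc(s) into J.
size 0: {}; under {} J still reaches {F,X,Y} ∋ X.
size 1: {Y}, {Z}; under {Y} J still reaches {F,X} ∋ X.
size 2: {Y,Z}; under {Y,Z} J still reaches {F,X} ∋ X.
J↔X cannot be blocked by any observed set — no back-door set.
{B}: (i) intercepts every directed J→X path; (ii) no back-door J→{B}; (iii) {J} blocks every back-door {B}→X. Front-door holds.
P(X|do(J)) = Σ_{B} P(B|J) Σ_{J'} P(X|B,J')P(J').

P(X|do(J)): frontdoor, adjust for {B}.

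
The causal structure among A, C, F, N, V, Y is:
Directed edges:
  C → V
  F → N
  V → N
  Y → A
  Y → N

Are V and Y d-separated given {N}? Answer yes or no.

No — V and Y are d-connected given {N}.

Bayes-Ball from V | {N} reaches {A,C,F,Y}.
Y ∈ reach(V|{N}) ⇒ V ⊥̸ Y | {N}.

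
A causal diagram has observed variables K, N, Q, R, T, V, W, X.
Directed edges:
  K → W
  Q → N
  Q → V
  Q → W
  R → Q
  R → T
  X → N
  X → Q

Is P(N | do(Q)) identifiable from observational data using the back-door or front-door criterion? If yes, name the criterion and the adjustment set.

P(N|do(Q)): backdoor, adjust for {X}.

desc(Q)\{Q}={N,V,W}; candidates ⊆ {K,R,T,X}.
size 0: {}; under {} Q still reaches {N,R,T,X} ∋ N.
{X}: Q⊥N given {X} in G with Q→· removed — back-door holds.
P(N|do(Q)) = Σ_{X} P(N|Q,X)·P(X).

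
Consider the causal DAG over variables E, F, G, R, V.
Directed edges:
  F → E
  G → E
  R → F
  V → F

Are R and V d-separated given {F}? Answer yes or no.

Bayes-Ball from R | {F} reaches {V}.
V ∈ reach(R|{F}) ⇒ R ⊥̸ V | {F}.

No — R and V are d-connected given {F}.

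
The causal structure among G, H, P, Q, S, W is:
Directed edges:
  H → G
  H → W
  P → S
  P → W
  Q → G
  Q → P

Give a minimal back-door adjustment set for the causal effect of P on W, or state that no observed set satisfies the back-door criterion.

desc(P)\{P}={S,W}; candidates ⊆ {G,H,Q}.
∅: P⊥W given ∅ in G with P→· removed — back-door holds.

P→W: minimal back-door set ∅.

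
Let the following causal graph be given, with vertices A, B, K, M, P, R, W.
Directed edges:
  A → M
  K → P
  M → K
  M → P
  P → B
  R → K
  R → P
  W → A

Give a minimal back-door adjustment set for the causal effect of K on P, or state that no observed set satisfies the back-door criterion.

desc(K)\{K}={B,P}; candidates ⊆ {A,M,R,W}.
size 0: {}; under {} K still reaches {A,B,M,P,R,W} ∋ P.
size 1: {A}, {M}, {R} …(+1); under {A} K still reaches {B,M,P,R} ∋ P.
{M,R}: K⊥P given {M,R} in G with K→· removed — back-door holds.

K→P: minimal back-door set {M, R}.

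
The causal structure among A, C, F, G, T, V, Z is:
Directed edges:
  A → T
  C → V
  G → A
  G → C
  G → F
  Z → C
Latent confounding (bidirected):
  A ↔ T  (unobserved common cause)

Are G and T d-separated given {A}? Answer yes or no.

No — G and T are d-connected given {A}.

Bayes-Ball from G | {A} reaches {C,F,T,V}.
T ∈ reach(G|{A}) ⇒ G ⊥̸ T | {A}.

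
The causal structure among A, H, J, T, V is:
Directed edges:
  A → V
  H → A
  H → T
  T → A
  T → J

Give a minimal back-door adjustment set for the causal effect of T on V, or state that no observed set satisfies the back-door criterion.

desc(T)\{T}={A,J,V}; candidates ⊆ {H}.
size 0: {}; under {} T still reaches {A,H,V} ∋ V.
{H}: T⊥V given {H} in G with T→· removed — back-door holds.

T→V: minimal back-door set {H}.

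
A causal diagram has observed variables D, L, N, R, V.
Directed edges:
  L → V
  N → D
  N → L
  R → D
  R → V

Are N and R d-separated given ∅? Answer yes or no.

Bayes-Ball from N | ∅ reaches {D,L,V}.
R ∉ reach(N|∅) ⇒ N ⊥ R | ∅.

Yes — N ⊥ R | ∅.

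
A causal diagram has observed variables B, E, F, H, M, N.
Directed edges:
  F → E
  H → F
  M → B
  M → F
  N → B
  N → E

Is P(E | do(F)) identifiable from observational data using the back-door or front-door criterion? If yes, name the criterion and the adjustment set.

P(E|do(F)): backdoor, adjust for ∅.

desc(F)\{F}={E}; candidates ⊆ {B,H,M,N}.
∅: F⊥E given ∅ in G with F→· removed — back-door holds.
P(E|do(F)) = P(E|F) — no adjustment needed.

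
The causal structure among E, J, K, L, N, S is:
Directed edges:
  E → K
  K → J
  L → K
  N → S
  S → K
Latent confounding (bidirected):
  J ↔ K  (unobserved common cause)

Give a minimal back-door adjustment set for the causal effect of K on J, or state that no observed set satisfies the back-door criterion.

K→J: no observed back-door set.

desc(K)\{K}={J}; candidates ⊆ {E,L,N,S}.
K↔J: latent back-door arc(s) into K.
size 0: {}; under {} K still reaches {E,J,L,N,S} ∋ J.
size 1: {E}, {L}, {N} …(+1); under {E} K still reaches {J,L,N,S} ∋ J.
size 2: {E,L}, {E,N}, {E,S} …(+3); under {E,L} K still reaches {J,N,S} ∋ J.
K↔J cannot be blocked by any observed set — no back-door set.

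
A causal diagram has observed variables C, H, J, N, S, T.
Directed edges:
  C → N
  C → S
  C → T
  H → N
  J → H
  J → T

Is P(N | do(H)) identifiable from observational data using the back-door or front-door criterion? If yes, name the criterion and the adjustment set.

P(N|do(H)): backdoor, adjust for ∅.

desc(H)\{H}={N}; candidates ⊆ {C,J,S,T}.
∅: H⊥N given ∅ in G with H→· removed — back-door holds.
P(N|do(H)) = P(N|H) — no adjustment needed.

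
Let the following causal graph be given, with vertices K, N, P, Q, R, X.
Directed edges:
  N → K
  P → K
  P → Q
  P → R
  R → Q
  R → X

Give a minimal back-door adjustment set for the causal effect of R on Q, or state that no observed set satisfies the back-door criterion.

R→Q: minimal back-door set {P}.

desc(R)\{R}={Q,X}; candidates ⊆ {K,N,P}.
size 0: {}; under {} R still reaches {K,P,Q} ∋ Q.
{P}: R⊥Q given {P} in G with R→· removed — back-door holds.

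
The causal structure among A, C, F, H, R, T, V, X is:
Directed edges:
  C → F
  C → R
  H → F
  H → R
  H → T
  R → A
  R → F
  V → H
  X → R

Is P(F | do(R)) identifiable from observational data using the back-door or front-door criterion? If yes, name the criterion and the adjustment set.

desc(R)\{R}={A,F}; candidates ⊆ {C,H,T,V,X}.
size 0: {}; under {} R still reaches {C,F,H,T,V,X} ∋ F.
size 1: {C}, {H}, {T} …(+2); under {C} R still reaches {F,H,T,V,X} ∋ F.
{C,H}: R⊥F given {C,H} in G with R→· removed — back-door holds.
P(F|do(R)) = Σ_{C,H} P(F|R,C,H)·P(C,H).

P(F|do(R)): backdoor, adjust for {C, H}.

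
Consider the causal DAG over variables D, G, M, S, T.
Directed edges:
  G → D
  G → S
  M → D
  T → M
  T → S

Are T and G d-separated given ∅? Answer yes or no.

Yes — T ⊥ G | ∅.

Bayes-Ball from T | ∅ reaches {D,M,S}.
G ∉ reach(T|∅) ⇒ T ⊥ G | ∅.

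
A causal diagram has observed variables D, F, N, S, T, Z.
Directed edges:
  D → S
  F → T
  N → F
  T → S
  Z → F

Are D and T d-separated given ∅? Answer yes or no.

Yes — D ⊥ T | ∅.

Bayes-Ball from D | ∅ reaches {S}.
T ∉ reach(D|∅) ⇒ D ⊥ T | ∅.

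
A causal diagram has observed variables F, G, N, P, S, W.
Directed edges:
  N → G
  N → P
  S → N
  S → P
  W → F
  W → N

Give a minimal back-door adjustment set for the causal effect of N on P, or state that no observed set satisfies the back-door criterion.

desc(N)\{N}={G,P}; candidates ⊆ {F,S,W}.
size 0: {}; under {} N still reaches {F,P,S,W} ∋ P.
{S}: N⊥P given {S} in G with N→· removed — back-door holds.

N→P: minimal back-door set {S}.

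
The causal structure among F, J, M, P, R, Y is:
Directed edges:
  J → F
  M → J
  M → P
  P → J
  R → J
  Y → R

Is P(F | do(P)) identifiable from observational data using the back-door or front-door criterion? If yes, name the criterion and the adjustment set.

P(F|do(P)): backdoor, adjust for {M}.

desc(P)\{P}={F,J}; candidates ⊆ {M,R,Y}.
size 0: {}; under {} P still reaches {F,J,M} ∋ F.
{M}: P⊥F given {M} in G with P→· removed — back-door holds.
P(F|do(P)) = Σ_{M} P(F|P,M)·P(M).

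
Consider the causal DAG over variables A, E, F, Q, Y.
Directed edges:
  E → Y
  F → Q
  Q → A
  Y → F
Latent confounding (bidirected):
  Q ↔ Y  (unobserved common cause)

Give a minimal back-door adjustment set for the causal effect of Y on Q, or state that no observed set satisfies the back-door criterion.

desc(Y)\{Y}={A,F,Q}; candidates ⊆ {E}.
Y↔Q: latent back-door arc(s) into Y.
size 0: {}; under {} Y still reaches {A,E,Q} ∋ Q.
size 1: {E}; under {E} Y still reaches {A,Q} ∋ Q.
Y↔Q cannot be blocked by any observed set — no back-door set.

Y→Q: no observed back-door set.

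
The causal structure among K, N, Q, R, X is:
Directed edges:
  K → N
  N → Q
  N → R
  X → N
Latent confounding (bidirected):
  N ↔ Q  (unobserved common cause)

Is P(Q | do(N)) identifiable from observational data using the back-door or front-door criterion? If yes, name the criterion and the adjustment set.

desc(N)\{N}={Q,R}; candidates ⊆ {K,X}.
N↔Q: latent back-door arc(s) into N.
size 0: {}; under {} N still reaches {K,Q,X} ∋ Q.
size 1: {K}, {X}; under {K} N still reaches {Q,X} ∋ Q.
size 2: {K,X}; under {K,X} N still reaches {Q} ∋ Q.
N↔Q cannot be blocked by any observed set — no back-door set.
No mediator lies on a directed N→…→Q path.
Neither criterion identifies P(Q|do(N)) in this graph.

P(Q|do(N)): not identifiable (no BD/FD set).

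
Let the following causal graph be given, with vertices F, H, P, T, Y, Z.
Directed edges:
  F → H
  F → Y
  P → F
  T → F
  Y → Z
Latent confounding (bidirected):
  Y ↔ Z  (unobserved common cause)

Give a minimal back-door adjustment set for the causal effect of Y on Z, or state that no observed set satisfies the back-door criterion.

Y→Z: no observed back-door set.

desc(Y)\{Y}={Z}; candidates ⊆ {F,H,P,T}.
Y↔Z: latent back-door arc(s) into Y.
size 0: {}; under {} Y still reaches {F,H,P,T,Z} ∋ Z.
size 1: {F}, {H}, {P} …(+1); under {F} Y still reaches {Z} ∋ Z.
size 2: {F,H}, {F,P}, {F,T} …(+3); under {F,H} Y still reaches {Z} ∋ Z.
Y↔Z cannot be blocked by any observed set — no back-door set.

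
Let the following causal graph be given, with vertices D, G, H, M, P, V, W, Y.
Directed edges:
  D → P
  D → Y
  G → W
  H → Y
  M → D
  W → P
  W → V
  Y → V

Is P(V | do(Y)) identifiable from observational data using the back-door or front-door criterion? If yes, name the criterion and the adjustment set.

desc(Y)\{Y}={V}; candidates ⊆ {D,G,H,M,P,W}.
∅: Y⊥V given ∅ in G with Y→· removed — back-door holds.
P(V|do(Y)) = P(V|Y) — no adjustment needed.

P(V|do(Y)): backdoor, adjust for ∅.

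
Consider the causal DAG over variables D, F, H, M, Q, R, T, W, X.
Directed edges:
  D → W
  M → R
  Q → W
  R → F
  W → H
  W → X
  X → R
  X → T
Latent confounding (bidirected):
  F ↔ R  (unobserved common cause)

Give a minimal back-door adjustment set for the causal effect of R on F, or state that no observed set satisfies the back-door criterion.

desc(R)\{R}={F}; candidates ⊆ {D,H,M,Q,T,W,X}.
R↔F: latent back-door arc(s) into R.
size 0: {}; under {} R still reaches {D,F,H,M,Q,T,W,X} ∋ F.
size 1: {D}, {H}, {M} …(+4); under {D} R still reaches {F,H,M,Q,T,W,X} ∋ F.
size 2: {D,H}, {D,M}, {D,Q} …(+18); under {D,H} R still reaches {F,M,Q,T,W,X} ∋ F.
R↔F cannot be blocked by any observed set — no back-door set.

R→F: no observed back-door set.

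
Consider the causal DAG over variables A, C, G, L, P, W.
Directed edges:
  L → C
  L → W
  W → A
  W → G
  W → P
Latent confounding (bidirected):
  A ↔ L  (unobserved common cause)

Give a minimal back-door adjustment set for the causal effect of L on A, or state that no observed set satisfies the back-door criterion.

L→A: no observed back-door set.

desc(L)\{L}={A,C,G,P,W}; candidates ⊆ {—}.
L↔A: latent back-door arc(s) into L.
size 0: {}; under {} L still reaches {A} ∋ A.
L↔A cannot be blocked by any observed set — no back-door set.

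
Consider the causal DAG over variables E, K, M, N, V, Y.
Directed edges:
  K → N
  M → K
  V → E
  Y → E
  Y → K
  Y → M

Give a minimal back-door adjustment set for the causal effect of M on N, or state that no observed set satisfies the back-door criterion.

M→N: minimal back-door set {Y}.

desc(M)\{M}={K,N}; candidates ⊆ {E,V,Y}.
size 0: {}; under {} M still reaches {E,K,N,Y} ∋ N.
{Y}: M⊥N given {Y} in G with M→· removed — back-door holds.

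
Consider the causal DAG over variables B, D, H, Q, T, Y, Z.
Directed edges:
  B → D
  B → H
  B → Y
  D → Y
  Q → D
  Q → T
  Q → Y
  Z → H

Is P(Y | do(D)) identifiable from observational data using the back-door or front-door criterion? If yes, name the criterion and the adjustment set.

P(Y|do(D)): backdoor, adjust for {B, Q}.

desc(D)\{D}={Y}; candidates ⊆ {B,H,Q,T,Z}.
size 0: {}; under {} D still reaches {B,H,Q,T,Y} ∋ Y.
size 1: {B}, {H}, {Q} …(+2); under {B} D still reaches {Q,T,Y} ∋ Y.
{B,Q}: D⊥Y given {B,Q} in G with D→· removed — back-door holds.
P(Y|do(D)) = Σ_{B,Q} P(Y|D,B,Q)·P(B,Q).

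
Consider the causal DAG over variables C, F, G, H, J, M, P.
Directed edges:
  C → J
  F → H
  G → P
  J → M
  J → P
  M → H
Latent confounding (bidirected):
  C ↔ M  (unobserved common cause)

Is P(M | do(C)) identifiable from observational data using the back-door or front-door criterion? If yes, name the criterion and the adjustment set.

P(M|do(C)): frontdoor, adjust for {J}.

desc(C)\{C}={H,J,M,P}; candidates ⊆ {F,G}.
C↔M: latent back-door arc(s) into C.
size 0: {}; under {} C still reaches {H,M} ∋ M.
size 1: {F}, {G}; under {F} C still reaches {H,M} ∋ M.
size 2: {F,G}; under {F,G} C still reaches {H,M} ∋ M.
C↔M cannot be blocked by any observed set — no back-door set.
{J}: (i) intercepts every directed C→M path; (ii) no back-door C→{J}; (iii) {C} blocks every back-door {J}→M. Front-door holds.
P(M|do(C)) = Σ_{J} P(J|C) Σ_{C'} P(M|J,C')P(C').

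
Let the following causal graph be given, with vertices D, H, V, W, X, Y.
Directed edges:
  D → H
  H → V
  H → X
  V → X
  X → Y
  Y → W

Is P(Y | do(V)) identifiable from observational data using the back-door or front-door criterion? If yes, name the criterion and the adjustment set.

desc(V)\{V}={W,X,Y}; candidates ⊆ {D,H}.
size 0: {}; under {} V still reaches {D,H,W,X,Y} ∋ Y.
{H}: V⊥Y given {H} in G with V→· removed — back-door holds.
P(Y|do(V)) = Σ_{H} P(Y|V,H)·P(H).

P(Y|do(V)): backdoor, adjust for {H}.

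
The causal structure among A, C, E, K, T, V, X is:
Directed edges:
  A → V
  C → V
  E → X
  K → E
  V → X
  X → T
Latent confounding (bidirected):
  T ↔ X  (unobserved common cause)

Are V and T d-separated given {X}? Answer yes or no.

No — V and T are d-connected given {X}.

Bayes-Ball from V | {X} reaches {A,C,E,K,T}.
T ∈ reach(V|{X}) ⇒ V ⊥̸ T | {X}.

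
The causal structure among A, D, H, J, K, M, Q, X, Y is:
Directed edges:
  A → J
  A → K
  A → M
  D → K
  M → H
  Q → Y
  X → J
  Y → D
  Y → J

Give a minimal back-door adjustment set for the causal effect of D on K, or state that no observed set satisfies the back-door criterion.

D→K: minimal back-door set ∅.

desc(D)\{D}={K}; candidates ⊆ {A,H,J,M,Q,X,Y}.
∅: D⊥K given ∅ in G with D→· removed — back-door holds.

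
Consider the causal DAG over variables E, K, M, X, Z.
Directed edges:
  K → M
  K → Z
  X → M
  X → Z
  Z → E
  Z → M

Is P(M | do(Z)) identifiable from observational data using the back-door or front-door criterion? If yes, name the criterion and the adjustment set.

P(M|do(Z)): backdoor, adjust for {K, X}.

desc(Z)\{Z}={E,M}; candidates ⊆ {K,X}.
size 0: {}; under {} Z still reaches {K,M,X} ∋ M.
size 1: {K}, {X}; under {K} Z still reaches {M,X} ∋ M.
{K,X}: Z⊥M given {K,X} in G with Z→· removed — back-door holds.
P(M|do(Z)) = Σ_{K,X} P(M|Z,K,X)·P(K,X).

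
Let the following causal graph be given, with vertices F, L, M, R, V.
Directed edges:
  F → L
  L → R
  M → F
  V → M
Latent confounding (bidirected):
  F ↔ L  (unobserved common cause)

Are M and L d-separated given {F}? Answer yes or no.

No — M and L are d-connected given {F}.

Bayes-Ball from M | {F} reaches {L,R,V}.
L ∈ reach(M|{F}) ⇒ M ⊥̸ L | {F}.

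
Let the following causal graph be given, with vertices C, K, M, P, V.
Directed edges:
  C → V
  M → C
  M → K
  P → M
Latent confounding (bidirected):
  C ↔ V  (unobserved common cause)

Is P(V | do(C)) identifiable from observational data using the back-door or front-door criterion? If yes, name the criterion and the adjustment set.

desc(C)\{C}={V}; candidates ⊆ {K,M,P}.
C↔V: latent back-door arc(s) into C.
size 0: {}; under {} C still reaches {K,M,P,V} ∋ V.
size 1: {K}, {M}, {P}; under {K} C still reaches {M,P,V} ∋ V.
size 2: {K,M}, {K,P}, {M,P}; under {K,M} C still reaches {V} ∋ V.
C↔V cannot be blocked by any observed set — no back-door set.
No mediator lies on a directed C→…→V path.
Neither criterion identifies P(V|do(C)) in this graph.

P(V|do(C)): not identifiable (no BD/FD set).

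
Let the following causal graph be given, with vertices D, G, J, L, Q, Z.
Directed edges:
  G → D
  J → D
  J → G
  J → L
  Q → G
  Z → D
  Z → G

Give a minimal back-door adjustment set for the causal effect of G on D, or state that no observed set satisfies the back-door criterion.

G→D: minimal back-door set {J, Z}.

desc(G)\{G}={D}; candidates ⊆ {J,L,Q,Z}.
size 0: {}; under {} G still reaches {D,J,L,Q,Z} ∋ D.
size 1: {J}, {L}, {Q} …(+1); under {J} G still reaches {D,Q,Z} ∋ D.
{J,Z}: G⊥D given {J,Z} in G with G→· removed — back-door holds.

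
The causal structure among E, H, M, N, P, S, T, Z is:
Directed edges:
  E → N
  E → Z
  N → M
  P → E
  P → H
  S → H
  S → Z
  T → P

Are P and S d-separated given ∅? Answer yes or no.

Bayes-Ball from P | ∅ reaches {E,H,M,N,T,Z}.
S ∉ reach(P|∅) ⇒ P ⊥ S | ∅.

Yes — P ⊥ S | ∅.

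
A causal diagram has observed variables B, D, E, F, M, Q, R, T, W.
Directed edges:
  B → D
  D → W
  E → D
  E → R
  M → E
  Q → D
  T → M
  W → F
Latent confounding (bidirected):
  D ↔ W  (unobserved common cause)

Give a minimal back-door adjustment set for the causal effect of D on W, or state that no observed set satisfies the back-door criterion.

D→W: no observed back-door set.

desc(D)\{D}={F,W}; candidates ⊆ {B,E,M,Q,R,T}.
D↔W: latent back-door arc(s) into D.
size 0: {}; under {} D still reaches {B,E,F,M,Q,R,T,W} ∋ W.
size 1: {B}, {E}, {M} …(+3); under {B} D still reaches {E,F,M,Q,R,T,W} ∋ W.
size 2: {B,E}, {B,M}, {B,Q} …(+12); under {B,E} D still reaches {F,Q,W} ∋ W.
D↔W cannot be blocked by any observed set — no back-door set.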